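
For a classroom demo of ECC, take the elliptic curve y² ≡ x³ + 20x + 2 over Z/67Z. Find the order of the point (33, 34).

10

2P: tangent at (33, 34): λ = (3·33² + 20)/(2·34) ≡ 4/1. 1⁻¹ ≡ 1 (mod 67) since 1·1 = 1 ≡ 1, so λ ≡ 4·1 ≡ 4.
  x = λ² - 33 - 33 = 16 - 66 ≡ 17; y = λ·(33 - 17) - 34 ≡ 30. → (17, 30)
3P: (17, 30) + (33, 34). λ = (34 - 30)/(33 - 17) ≡ 4/16 mod 67. 16⁻¹ ≡ 21 (mod 67), so λ ≡ 17.
  x = λ² - 17 - 33 = 289 - 50 ≡ 38; y = λ·(17 - 38) - 30 ≡ 15. → (38, 15)
4P: (38, 15) + (33, 34). λ = (34 - 15)/(33 - 38) ≡ 19/62 mod 67. 62⁻¹ ≡ 40 (mod 67), so λ ≡ 23.
  x = λ² - 38 - 33 = 529 - 71 ≡ 56; y = λ·(38 - 56) - 15 ≡ 40. → (56, 40)
5P: (56, 40) + (33, 34). λ = (34 - 40)/(33 - 56) ≡ 61/44 mod 67. 44⁻¹ ≡ 32 (mod 67) since 44·32 = 1408 ≡ 1, so λ ≡ 9.
  x = λ² - 56 - 33 = 81 - 89 ≡ 59; y = λ·(56 - 59) - 40 ≡ 0. → (59, 0)
6P: (59, 0) + (33, 34). λ = (34 - 0)/(33 - 59) ≡ 34/41 mod 67. 41⁻¹ ≡ 18 (mod 67), so λ ≡ 9.
  x = λ² - 59 - 33 = 81 - 92 ≡ 56; y = λ·(59 - 56) - 0 ≡ 27. → (56, 27)
7P: (56, 27) + (33, 34). λ = (34 - 27)/(33 - 56) ≡ 7/44 mod 67. 44⁻¹ ≡ 32 (mod 67) since 44·32 = 1408 ≡ 1, so λ ≡ 23.
  x = λ² - 56 - 33 = 529 - 89 ≡ 38; y = λ·(56 - 38) - 27 ≡ 52. → (38, 52)
8P: (38, 52) + (33, 34). λ = (34 - 52)/(33 - 38) ≡ 49/62 mod 67. 62⁻¹ ≡ 40 (mod 67), so λ ≡ 17.
  x = λ² - 38 - 33 = 289 - 71 ≡ 17; y = λ·(38 - 17) - 52 ≡ 37. → (17, 37)
9P: (17, 37) + (33, 34). λ = (34 - 37)/(33 - 17) ≡ 64/16 mod 67. 16⁻¹ ≡ 21 (mod 67) since 16·21 = 336 ≡ 1, so λ ≡ 4.
  x = λ² - 17 - 33 = 16 - 50 ≡ 33; y = λ·(17 - 33) - 37 ≡ 33. → (33, 33)
10P: (33, 33) + (33, 34): same x and y₁ ≡ -y₂, so the sum is O.
10P = O, so the order is 10.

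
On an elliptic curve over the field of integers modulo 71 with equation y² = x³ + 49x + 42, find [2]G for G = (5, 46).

(40, 55)

tangent at (5, 46): λ = (3·5² + 49)/(2·46) ≡ 53/21. 21⁻¹ ≡ 44 (mod 71) since 21·44 = 924 ≡ 1, so λ ≡ 53·44 ≡ 60.
  x = λ² - 5 - 5 = 3600 - 10 ≡ 40; y = λ·(5 - 40) - 46 ≡ 55. → (40, 55)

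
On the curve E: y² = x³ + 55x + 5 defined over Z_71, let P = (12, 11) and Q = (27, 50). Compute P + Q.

(70, 37)

(12, 11) + (27, 50). λ = (50 - 11)/(27 - 12) ≡ 39/15 mod 71. 15⁻¹ ≡ 19 (mod 71), so λ ≡ 31.
  x = λ² - 12 - 27 = 961 - 39 ≡ 70; y = λ·(12 - 70) - 11 ≡ 37. → (70, 37)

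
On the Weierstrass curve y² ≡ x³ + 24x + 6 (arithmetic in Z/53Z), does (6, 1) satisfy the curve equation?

y² = 1² ≡ 1; x³ + 24x + 6 = 366 ≡ 48 (mod 53). 1 ≠ 48.

no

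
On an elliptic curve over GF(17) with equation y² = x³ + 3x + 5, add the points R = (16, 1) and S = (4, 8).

(16, 1) + (4, 8). λ = (8 - 1)/(4 - 16) ≡ 7/5 mod 17. 5⁻¹ ≡ 7 (mod 17), so λ ≡ 15.
  x = λ² - 16 - 4 = 225 - 20 ≡ 1; y = λ·(16 - 1) - 1 ≡ 3. → (1, 3)

(1, 3)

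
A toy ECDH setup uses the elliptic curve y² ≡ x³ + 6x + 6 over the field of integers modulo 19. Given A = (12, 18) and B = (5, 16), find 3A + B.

(6, 7)

First 3A:
Repeated addition: build up to 3A.
2A: tangent at (12, 18): λ = (3·12² + 6)/(2·18) ≡ 1/17. 17⁻¹ ≡ 9 (mod 19), so λ ≡ 1·9 ≡ 9.
  x = λ² - 12 - 12 = 81 - 24 ≡ 0; y = λ·(12 - 0) - 18 ≡ 14. → (0, 14)
3A: (0, 14) + (12, 18). λ = (18 - 14)/(12 - 0) ≡ 4/12 mod 19. 12⁻¹ ≡ 8 (mod 19), so λ ≡ 13.
  x = λ² - 0 - 12 = 169 - 12 ≡ 5; y = λ·(0 - 5) - 14 ≡ 16. → (5, 16)
3A = (5, 16).
Finally 3A + B:
tangent at (5, 16): λ = (3·5² + 6)/(2·16) ≡ 5/13. 13⁻¹ ≡ 3 (mod 19), so λ ≡ 5·3 ≡ 15.
  x = λ² - 5 - 5 = 225 - 10 ≡ 6; y = λ·(5 - 6) - 16 ≡ 7. → (6, 7)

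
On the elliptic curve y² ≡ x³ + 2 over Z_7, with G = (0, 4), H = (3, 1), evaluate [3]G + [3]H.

First 3G:
Repeated addition: build up to 3G.
2G: tangent at (0, 4): λ = (3·0² + 0)/(2·4) ≡ 0/1. 1⁻¹ ≡ 1 (mod 7) since 1·1 = 1 ≡ 1, so λ ≡ 0·1 ≡ 0.
  x = λ² - 0 - 0 = 0 - 0 ≡ 0; y = λ·(0 - 0) - 4 ≡ 3. → (0, 3)
3G: (0, 3) + (0, 4): same x and y₁ ≡ -y₂, so the sum is 𝒪.
3G = 𝒪.
Next 3H:
Repeated addition: build up to 3H.
2H: tangent at (3, 1): λ = (3·3² + 0)/(2·1) ≡ 6/2. 2⁻¹ ≡ 4 (mod 7) since 2·4 = 8 ≡ 1, so λ ≡ 6·4 ≡ 3.
  x = λ² - 3 - 3 = 9 - 6 ≡ 3; y = λ·(3 - 3) - 1 ≡ 6. → (3, 6)
3H: (3, 6) + (3, 1): same x and y₁ ≡ -y₂, so the sum is 𝒪.
3H = 𝒪.
Finally 3G + 3H:
𝒪 + 𝒪 = 𝒪 (identity).

O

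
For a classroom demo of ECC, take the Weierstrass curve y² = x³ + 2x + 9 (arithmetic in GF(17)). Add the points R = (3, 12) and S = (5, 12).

(3, 12) + (5, 12). λ = (12 - 12)/(5 - 3) ≡ 0/2 mod 17. 2⁻¹ ≡ 9 (mod 17), so λ ≡ 0.
  x = λ² - 3 - 5 = 0 - 8 ≡ 9; y = λ·(3 - 9) - 12 ≡ 5. → (9, 5)

(9, 5)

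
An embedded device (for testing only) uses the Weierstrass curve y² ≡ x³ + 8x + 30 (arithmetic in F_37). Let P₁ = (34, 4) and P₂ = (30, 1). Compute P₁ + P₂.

(34, 4) + (30, 1). λ = (1 - 4)/(30 - 34) ≡ 34/33 mod 37. 33⁻¹ ≡ 9 (mod 37), so λ ≡ 10.
  x = λ² - 34 - 30 = 100 - 64 ≡ 36; y = λ·(34 - 36) - 4 ≡ 13. → (36, 13)

(36, 13)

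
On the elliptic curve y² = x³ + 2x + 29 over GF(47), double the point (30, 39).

tangent at (30, 39): λ = (3·30² + 2)/(2·39) ≡ 23/31. 31⁻¹ ≡ 44 (mod 47), so λ ≡ 23·44 ≡ 25.
  x = λ² - 30 - 30 = 625 - 60 ≡ 1; y = λ·(30 - 1) - 39 ≡ 28. → (1, 28)

(1, 28)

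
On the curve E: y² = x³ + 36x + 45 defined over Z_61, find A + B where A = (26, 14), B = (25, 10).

(26, 47)

(26, 14) + (25, 10). λ = (10 - 14)/(25 - 26) ≡ 57/60 mod 61. 60⁻¹ ≡ 60 (mod 61) since 60·60 = 3600 ≡ 1, so λ ≡ 4.
  x = λ² - 26 - 25 = 16 - 51 ≡ 26; y = λ·(26 - 26) - 14 ≡ 47. → (26, 47)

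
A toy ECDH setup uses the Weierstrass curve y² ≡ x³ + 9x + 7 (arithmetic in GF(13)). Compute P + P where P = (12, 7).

tangent at (12, 7): λ = (3·12² + 9)/(2·7) ≡ 12/1. 1⁻¹ ≡ 1 (mod 13) since 1·1 = 1 ≡ 1, so λ ≡ 12·1 ≡ 12.
  x = λ² - 12 - 12 = 144 - 24 ≡ 3; y = λ·(12 - 3) - 7 ≡ 10. → (3, 10)

(3, 10)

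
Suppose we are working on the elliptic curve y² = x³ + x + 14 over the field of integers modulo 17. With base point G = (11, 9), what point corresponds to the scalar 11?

(5, 5)

Double-and-add on 11 = (1011)₂. Start with G = (11, 9) for the leading 1-bit.
double: tangent at (11, 9): λ = (3·11² + 1)/(2·9) ≡ 7/1. 1⁻¹ ≡ 1 (mod 17), so λ ≡ 7·1 ≡ 7.
  x = λ² - 11 - 11 = 49 - 22 ≡ 10; y = λ·(11 - 10) - 9 ≡ 15. → (10, 15)
double: tangent at (10, 15): λ = (3·10² + 1)/(2·15) ≡ 12/13. 13⁻¹ ≡ 4 (mod 17) since 13·4 = 52 ≡ 1, so λ ≡ 12·4 ≡ 14.
  x = λ² - 10 - 10 = 196 - 20 ≡ 6; y = λ·(10 - 6) - 15 ≡ 7. → (6, 7)
add G: (6, 7) + (11, 9). λ = (9 - 7)/(11 - 6) ≡ 2/5 mod 17. 5⁻¹ ≡ 7 (mod 17), so λ ≡ 14.
  x = λ² - 6 - 11 = 196 - 17 ≡ 9; y = λ·(6 - 9) - 7 ≡ 2. → (9, 2)
double: tangent at (9, 2): λ = (3·9² + 1)/(2·2) ≡ 6/4. 4⁻¹ ≡ 13 (mod 17) since 4·13 = 52 ≡ 1, so λ ≡ 6·13 ≡ 10.
  x = λ² - 9 - 9 = 100 - 18 ≡ 14; y = λ·(9 - 14) - 2 ≡ 16. → (14, 16)
add G: (14, 16) + (11, 9). λ = (9 - 16)/(11 - 14) ≡ 10/14 mod 17. 14⁻¹ ≡ 11 (mod 17), so λ ≡ 8.
  x = λ² - 14 - 11 = 64 - 25 ≡ 5; y = λ·(14 - 5) - 16 ≡ 5. → (5, 5)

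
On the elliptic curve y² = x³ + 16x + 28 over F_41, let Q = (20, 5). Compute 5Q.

Double-and-add on 5 = (101)₂. Start with Q = (20, 5) for the leading 1-bit.
double: tangent at (20, 5): λ = (3·20² + 16)/(2·5) ≡ 27/10. 10⁻¹ ≡ 37 (mod 41) since 10·37 = 370 ≡ 1, so λ ≡ 27·37 ≡ 15.
  x = λ² - 20 - 20 = 225 - 40 ≡ 21; y = λ·(20 - 21) - 5 ≡ 21. → (21, 21)
double: tangent at (21, 21): λ = (3·21² + 16)/(2·21) ≡ 27/1. 1⁻¹ ≡ 1 (mod 41), so λ ≡ 27·1 ≡ 27.
  x = λ² - 21 - 21 = 729 - 42 ≡ 31; y = λ·(21 - 31) - 21 ≡ 37. → (31, 37)
add Q: (31, 37) + (20, 5). λ = (5 - 37)/(20 - 31) ≡ 9/30 mod 41. 30⁻¹ ≡ 26 (mod 41), so λ ≡ 29.
  x = λ² - 31 - 20 = 841 - 51 ≡ 11; y = λ·(31 - 11) - 37 ≡ 10. → (11, 10)

(11, 10)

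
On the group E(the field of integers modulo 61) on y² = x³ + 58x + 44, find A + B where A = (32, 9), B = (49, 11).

(56, 42)

(32, 9) + (49, 11). λ = (11 - 9)/(49 - 32) ≡ 2/17 mod 61. 17⁻¹ ≡ 18 (mod 61), so λ ≡ 36.
  x = λ² - 32 - 49 = 1296 - 81 ≡ 56; y = λ·(32 - 56) - 9 ≡ 42. → (56, 42)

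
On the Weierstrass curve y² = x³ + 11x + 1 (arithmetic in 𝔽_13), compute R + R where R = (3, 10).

(11, 6)

tangent at (3, 10): λ = (3·3² + 11)/(2·10) ≡ 12/7. 7⁻¹ ≡ 2 (mod 13) since 7·2 = 14 ≡ 1, so λ ≡ 12·2 ≡ 11.
  x = λ² - 3 - 3 = 121 - 6 ≡ 11; y = λ·(3 - 11) - 10 ≡ 6. → (11, 6)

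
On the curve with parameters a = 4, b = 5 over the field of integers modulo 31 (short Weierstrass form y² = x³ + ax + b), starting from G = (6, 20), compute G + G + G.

Repeated addition: build up to 3G.
2G: tangent at (6, 20): λ = (3·6² + 4)/(2·20) ≡ 19/9. 9⁻¹ ≡ 7 (mod 31), so λ ≡ 19·7 ≡ 9.
  x = λ² - 6 - 6 = 81 - 12 ≡ 7; y = λ·(6 - 7) - 20 ≡ 2. → (7, 2)
3G: (7, 2) + (6, 20). λ = (20 - 2)/(6 - 7) ≡ 18/30 mod 31. 30⁻¹ ≡ 30 (mod 31), so λ ≡ 13.
  x = λ² - 7 - 6 = 169 - 13 ≡ 1; y = λ·(7 - 1) - 2 ≡ 14. → (1, 14)

(1, 14)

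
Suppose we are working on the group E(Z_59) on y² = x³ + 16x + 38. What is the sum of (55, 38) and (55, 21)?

O

The two points share x = 55 and their y-coordinates satisfy 38 + 21 ≡ 0 (mod 59), so they are inverses. Their sum is O.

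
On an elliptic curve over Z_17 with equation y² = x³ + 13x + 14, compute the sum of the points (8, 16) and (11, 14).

(6, 11)

(8, 16) + (11, 14). λ = (14 - 16)/(11 - 8) ≡ 15/3 mod 17. 3⁻¹ ≡ 6 (mod 17), so λ ≡ 5.
  x = λ² - 8 - 11 = 25 - 19 ≡ 6; y = λ·(8 - 6) - 16 ≡ 11. → (6, 11)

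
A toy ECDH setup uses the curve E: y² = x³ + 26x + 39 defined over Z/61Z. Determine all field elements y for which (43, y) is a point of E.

12, 49

x³ + 26x + 39 = 80664 ≡ 22 (mod 61).
Square roots of 22 mod 61: 12 and 49 (since 12² = 144 ≡ 22).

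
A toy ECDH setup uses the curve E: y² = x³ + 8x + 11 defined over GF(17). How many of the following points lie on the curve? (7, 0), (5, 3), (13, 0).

(7, 0): 0² ≡ 0, rhs ≡ 2 → off.
(5, 3): 3² ≡ 9, rhs ≡ 6 → off.
(13, 0): 0² ≡ 0, rhs ≡ 0 → on.

1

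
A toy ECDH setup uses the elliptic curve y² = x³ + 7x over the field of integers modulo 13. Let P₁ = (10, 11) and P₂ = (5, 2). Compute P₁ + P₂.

(10, 11) + (5, 2). λ = (2 - 11)/(5 - 10) ≡ 4/8 mod 13. 8⁻¹ ≡ 5 (mod 13), so λ ≡ 7.
  x = λ² - 10 - 5 = 49 - 15 ≡ 8; y = λ·(10 - 8) - 11 ≡ 3. → (8, 3)

(8, 3)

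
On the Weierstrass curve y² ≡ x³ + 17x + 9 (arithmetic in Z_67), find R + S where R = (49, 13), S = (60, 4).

(49, 13) + (60, 4). λ = (4 - 13)/(60 - 49) ≡ 58/11 mod 67. 11⁻¹ ≡ 61 (mod 67) since 11·61 = 671 ≡ 1, so λ ≡ 54.
  x = λ² - 49 - 60 = 2916 - 109 ≡ 60; y = λ·(49 - 60) - 13 ≡ 63. → (60, 63)

(60, 63)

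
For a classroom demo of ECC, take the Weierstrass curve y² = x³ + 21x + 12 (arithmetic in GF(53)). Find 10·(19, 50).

Write P = (19, 50).
Double-and-add on 10 = (1010)₂. Start with P = (19, 50) for the leading 1-bit.
double: tangent at (19, 50): λ = (3·19² + 21)/(2·50) ≡ 44/47. 47⁻¹ ≡ 44 (mod 53) since 47·44 = 2068 ≡ 1, so λ ≡ 44·44 ≡ 28.
  x = λ² - 19 - 19 = 784 - 38 ≡ 4; y = λ·(19 - 4) - 50 ≡ 52. → (4, 52)
double: tangent at (4, 52): λ = (3·4² + 21)/(2·52) ≡ 16/51. 51⁻¹ ≡ 26 (mod 53) since 51·26 = 1326 ≡ 1, so λ ≡ 16·26 ≡ 45.
  x = λ² - 4 - 4 = 2025 - 8 ≡ 3; y = λ·(4 - 3) - 52 ≡ 46. → (3, 46)
add P: (3, 46) + (19, 50). λ = (50 - 46)/(19 - 3) ≡ 4/16 mod 53. 16⁻¹ ≡ 10 (mod 53), so λ ≡ 40.
  x = λ² - 3 - 19 = 1600 - 22 ≡ 41; y = λ·(3 - 41) - 46 ≡ 24. → (41, 24)
double: tangent at (41, 24): λ = (3·41² + 21)/(2·24) ≡ 29/48. 48⁻¹ ≡ 21 (mod 53) since 48·21 = 1008 ≡ 1, so λ ≡ 29·21 ≡ 26.
  x = λ² - 41 - 41 = 676 - 82 ≡ 11; y = λ·(41 - 11) - 24 ≡ 14. → (11, 14)

(11, 14)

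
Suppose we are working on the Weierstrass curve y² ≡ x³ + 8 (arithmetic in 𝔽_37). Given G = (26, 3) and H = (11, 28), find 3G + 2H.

(10, 3)

First 3G:
Repeated addition: build up to 3G.
2G: tangent at (26, 3): λ = (3·26² + 0)/(2·3) ≡ 30/6. 6⁻¹ ≡ 31 (mod 37), so λ ≡ 30·31 ≡ 5.
  x = λ² - 26 - 26 = 25 - 52 ≡ 10; y = λ·(26 - 10) - 3 ≡ 3. → (10, 3)
3G: (10, 3) + (26, 3). λ = (3 - 3)/(26 - 10) ≡ 0/16 mod 37. 16⁻¹ ≡ 7 (mod 37), so λ ≡ 0.
  x = λ² - 10 - 26 = 0 - 36 ≡ 1; y = λ·(10 - 1) - 3 ≡ 34. → (1, 34)
3G = (1, 34).
Next 2H:
Repeated addition: build up to 2H.
2H: tangent at (11, 28): λ = (3·11² + 0)/(2·28) ≡ 30/19. 19⁻¹ ≡ 2 (mod 37) since 19·2 = 38 ≡ 1, so λ ≡ 30·2 ≡ 23.
  x = λ² - 11 - 11 = 529 - 22 ≡ 26; y = λ·(11 - 26) - 28 ≡ 34. → (26, 34)
2H = (26, 34).
Finally 3G + 2H:
(1, 34) + (26, 34). λ = (34 - 34)/(26 - 1) ≡ 0/25 mod 37. 25⁻¹ ≡ 3 (mod 37) since 25·3 = 75 ≡ 1, so λ ≡ 0.
  x = λ² - 1 - 26 = 0 - 27 ≡ 10; y = λ·(1 - 10) - 34 ≡ 3. → (10, 3)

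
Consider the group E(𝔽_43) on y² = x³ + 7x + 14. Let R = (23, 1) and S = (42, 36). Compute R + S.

(2, 6)

(23, 1) + (42, 36). λ = (36 - 1)/(42 - 23) ≡ 35/19 mod 43. 19⁻¹ ≡ 34 (mod 43), so λ ≡ 29.
  x = λ² - 23 - 42 = 841 - 65 ≡ 2; y = λ·(23 - 2) - 1 ≡ 6. → (2, 6)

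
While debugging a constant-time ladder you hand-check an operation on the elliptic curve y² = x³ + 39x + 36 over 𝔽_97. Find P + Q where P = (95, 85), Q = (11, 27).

(95, 85) + (11, 27). λ = (27 - 85)/(11 - 95) ≡ 39/13 mod 97. 13⁻¹ ≡ 15 (mod 97) since 13·15 = 195 ≡ 1, so λ ≡ 3.
  x = λ² - 95 - 11 = 9 - 106 ≡ 0; y = λ·(95 - 0) - 85 ≡ 6. → (0, 6)

(0, 6)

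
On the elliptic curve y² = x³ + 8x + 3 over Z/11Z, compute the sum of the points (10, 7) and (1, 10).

(5, 6)

(10, 7) + (1, 10). λ = (10 - 7)/(1 - 10) ≡ 3/2 mod 11. 2⁻¹ ≡ 6 (mod 11) since 2·6 = 12 ≡ 1, so λ ≡ 7.
  x = λ² - 10 - 1 = 49 - 11 ≡ 5; y = λ·(10 - 5) - 7 ≡ 6. → (5, 6)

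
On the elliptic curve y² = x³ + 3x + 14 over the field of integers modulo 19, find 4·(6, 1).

Write P = (6, 1).
Repeated addition: build up to 4P.
2P: tangent at (6, 1): λ = (3·6² + 3)/(2·1) ≡ 16/2. 2⁻¹ ≡ 10 (mod 19) since 2·10 = 20 ≡ 1, so λ ≡ 16·10 ≡ 8.
  x = λ² - 6 - 6 = 64 - 12 ≡ 14; y = λ·(6 - 14) - 1 ≡ 11. → (14, 11)
3P: (14, 11) + (6, 1). λ = (1 - 11)/(6 - 14) ≡ 9/11 mod 19. 11⁻¹ ≡ 7 (mod 19), so λ ≡ 6.
  x = λ² - 14 - 6 = 36 - 20 ≡ 16; y = λ·(14 - 16) - 11 ≡ 15. → (16, 15)
4P: (16, 15) + (6, 1). λ = (1 - 15)/(6 - 16) ≡ 5/9 mod 19. 9⁻¹ ≡ 17 (mod 19) since 9·17 = 153 ≡ 1, so λ ≡ 9.
  x = λ² - 16 - 6 = 81 - 22 ≡ 2; y = λ·(16 - 2) - 15 ≡ 16. → (2, 16)

(2, 16)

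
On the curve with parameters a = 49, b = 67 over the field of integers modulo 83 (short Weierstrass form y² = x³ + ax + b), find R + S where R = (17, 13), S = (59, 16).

(43, 80)

(17, 13) + (59, 16). λ = (16 - 13)/(59 - 17) ≡ 3/42 mod 83. 42⁻¹ ≡ 2 (mod 83), so λ ≡ 6.
  x = λ² - 17 - 59 = 36 - 76 ≡ 43; y = λ·(17 - 43) - 13 ≡ 80. → (43, 80)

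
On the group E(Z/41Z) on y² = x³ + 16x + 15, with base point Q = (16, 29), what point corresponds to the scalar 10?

(11, 28)

Repeated addition: build up to 10Q.
2Q: tangent at (16, 29): λ = (3·16² + 16)/(2·29) ≡ 5/17. 17⁻¹ ≡ 29 (mod 41), so λ ≡ 5·29 ≡ 22.
  x = λ² - 16 - 16 = 484 - 32 ≡ 1; y = λ·(16 - 1) - 29 ≡ 14. → (1, 14)
3Q: (1, 14) + (16, 29). λ = (29 - 14)/(16 - 1) ≡ 15/15 mod 41. 15⁻¹ ≡ 11 (mod 41), so λ ≡ 1.
  x = λ² - 1 - 16 = 1 - 17 ≡ 25; y = λ·(1 - 25) - 14 ≡ 3. → (25, 3)
4Q: (25, 3) + (16, 29). λ = (29 - 3)/(16 - 25) ≡ 26/32 mod 41. 32⁻¹ ≡ 9 (mod 41) since 32·9 = 288 ≡ 1, so λ ≡ 29.
  x = λ² - 25 - 16 = 841 - 41 ≡ 21; y = λ·(25 - 21) - 3 ≡ 31. → (21, 31)
5Q: (21, 31) + (16, 29). λ = (29 - 31)/(16 - 21) ≡ 39/36 mod 41. 36⁻¹ ≡ 8 (mod 41), so λ ≡ 25.
  x = λ² - 21 - 16 = 625 - 37 ≡ 14; y = λ·(21 - 14) - 31 ≡ 21. → (14, 21)
6Q: (14, 21) + (16, 29). λ = (29 - 21)/(16 - 14) ≡ 8/2 mod 41. 2⁻¹ ≡ 21 (mod 41) since 2·21 = 42 ≡ 1, so λ ≡ 4.
  x = λ² - 14 - 16 = 16 - 30 ≡ 27; y = λ·(14 - 27) - 21 ≡ 9. → (27, 9)
7Q: (27, 9) + (16, 29). λ = (29 - 9)/(16 - 27) ≡ 20/30 mod 41. 30⁻¹ ≡ 26 (mod 41) since 30·26 = 780 ≡ 1, so λ ≡ 28.
  x = λ² - 27 - 16 = 784 - 43 ≡ 3; y = λ·(27 - 3) - 9 ≡ 7. → (3, 7)
8Q: (3, 7) + (16, 29). λ = (29 - 7)/(16 - 3) ≡ 22/13 mod 41. 13⁻¹ ≡ 19 (mod 41) since 13·19 = 247 ≡ 1, so λ ≡ 8.
  x = λ² - 3 - 16 = 64 - 19 ≡ 4; y = λ·(3 - 4) - 7 ≡ 26. → (4, 26)
9Q: (4, 26) + (16, 29). λ = (29 - 26)/(16 - 4) ≡ 3/12 mod 41. 12⁻¹ ≡ 24 (mod 41) since 12·24 = 288 ≡ 1, so λ ≡ 31.
  x = λ² - 4 - 16 = 961 - 20 ≡ 39; y = λ·(4 - 39) - 26 ≡ 37. → (39, 37)
10Q: (39, 37) + (16, 29). λ = (29 - 37)/(16 - 39) ≡ 33/18 mod 41. 18⁻¹ ≡ 16 (mod 41) since 18·16 = 288 ≡ 1, so λ ≡ 36.
  x = λ² - 39 - 16 = 1296 - 55 ≡ 11; y = λ·(39 - 11) - 37 ≡ 28. → (11, 28)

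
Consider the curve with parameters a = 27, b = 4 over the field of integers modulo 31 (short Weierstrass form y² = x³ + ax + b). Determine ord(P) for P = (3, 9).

2P: tangent at (3, 9): λ = (3·3² + 27)/(2·9) ≡ 23/18. 18⁻¹ ≡ 19 (mod 31), so λ ≡ 23·19 ≡ 3.
  x = λ² - 3 - 3 = 9 - 6 ≡ 3; y = λ·(3 - 3) - 9 ≡ 22. → (3, 22)
3P: (3, 22) + (3, 9): same x and y₁ ≡ -y₂, so the sum is the point at infinity.
3P = the point at infinity, so the order is 3.

3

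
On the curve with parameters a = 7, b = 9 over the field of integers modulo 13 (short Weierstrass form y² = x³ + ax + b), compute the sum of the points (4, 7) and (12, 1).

(0, 3)

(4, 7) + (12, 1). λ = (1 - 7)/(12 - 4) ≡ 7/8 mod 13. 8⁻¹ ≡ 5 (mod 13) since 8·5 = 40 ≡ 1, so λ ≡ 9.
  x = λ² - 4 - 12 = 81 - 16 ≡ 0; y = λ·(4 - 0) - 7 ≡ 3. → (0, 3)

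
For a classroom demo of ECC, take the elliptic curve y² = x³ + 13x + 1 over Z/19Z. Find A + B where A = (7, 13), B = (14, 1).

(7, 13) + (14, 1). λ = (1 - 13)/(14 - 7) ≡ 7/7 mod 19. 7⁻¹ ≡ 11 (mod 19), so λ ≡ 1.
  x = λ² - 7 - 14 = 1 - 21 ≡ 18; y = λ·(7 - 18) - 13 ≡ 14. → (18, 14)

(18, 14)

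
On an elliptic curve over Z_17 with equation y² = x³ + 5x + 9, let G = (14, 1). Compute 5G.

(8, 0)

Repeated addition: build up to 5G.
2G: tangent at (14, 1): λ = (3·14² + 5)/(2·1) ≡ 15/2. 2⁻¹ ≡ 9 (mod 17) since 2·9 = 18 ≡ 1, so λ ≡ 15·9 ≡ 16.
  x = λ² - 14 - 14 = 256 - 28 ≡ 7; y = λ·(14 - 7) - 1 ≡ 9. → (7, 9)
3G: (7, 9) + (14, 1). λ = (1 - 9)/(14 - 7) ≡ 9/7 mod 17. 7⁻¹ ≡ 5 (mod 17), so λ ≡ 11.
  x = λ² - 7 - 14 = 121 - 21 ≡ 15; y = λ·(7 - 15) - 9 ≡ 5. → (15, 5)
4G: (15, 5) + (14, 1). λ = (1 - 5)/(14 - 15) ≡ 13/16 mod 17. 16⁻¹ ≡ 16 (mod 17) since 16·16 = 256 ≡ 1, so λ ≡ 4.
  x = λ² - 15 - 14 = 16 - 29 ≡ 4; y = λ·(15 - 4) - 5 ≡ 5. → (4, 5)
5G: (4, 5) + (14, 1). λ = (1 - 5)/(14 - 4) ≡ 13/10 mod 17. 10⁻¹ ≡ 12 (mod 17), so λ ≡ 3.
  x = λ² - 4 - 14 = 9 - 18 ≡ 8; y = λ·(4 - 8) - 5 ≡ 0. → (8, 0)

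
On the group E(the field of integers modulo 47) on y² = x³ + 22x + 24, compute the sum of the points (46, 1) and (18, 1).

(46, 1) + (18, 1). λ = (1 - 1)/(18 - 46) ≡ 0/19 mod 47. 19⁻¹ ≡ 5 (mod 47), so λ ≡ 0.
  x = λ² - 46 - 18 = 0 - 64 ≡ 30; y = λ·(46 - 30) - 1 ≡ 46. → (30, 46)

(30, 46)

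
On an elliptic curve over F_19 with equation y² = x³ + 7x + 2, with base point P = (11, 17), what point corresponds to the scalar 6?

(8, 0)

Double-and-add on 6 = (110)₂. Start with P = (11, 17) for the leading 1-bit.
double: tangent at (11, 17): λ = (3·11² + 7)/(2·17) ≡ 9/15. 15⁻¹ ≡ 14 (mod 19), so λ ≡ 9·14 ≡ 12.
  x = λ² - 11 - 11 = 144 - 22 ≡ 8; y = λ·(11 - 8) - 17 ≡ 0. → (8, 0)
add P: (8, 0) + (11, 17). λ = (17 - 0)/(11 - 8) ≡ 17/3 mod 19. 3⁻¹ ≡ 13 (mod 19) since 3·13 = 39 ≡ 1, so λ ≡ 12.
  x = λ² - 8 - 11 = 144 - 19 ≡ 11; y = λ·(8 - 11) - 0 ≡ 2. → (11, 2)
double: tangent at (11, 2): λ = (3·11² + 7)/(2·2) ≡ 9/4. 4⁻¹ ≡ 5 (mod 19), so λ ≡ 9·5 ≡ 7.
  x = λ² - 11 - 11 = 49 - 22 ≡ 8; y = λ·(11 - 8) - 2 ≡ 0. → (8, 0)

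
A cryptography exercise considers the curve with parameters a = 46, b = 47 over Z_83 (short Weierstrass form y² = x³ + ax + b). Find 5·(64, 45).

Write G = (64, 45).
Repeated addition: build up to 5G.
2G: tangent at (64, 45): λ = (3·64² + 46)/(2·45) ≡ 50/7. 7⁻¹ ≡ 12 (mod 83) since 7·12 = 84 ≡ 1, so λ ≡ 50·12 ≡ 19.
  x = λ² - 64 - 64 = 361 - 128 ≡ 67; y = λ·(64 - 67) - 45 ≡ 64. → (67, 64)
3G: (67, 64) + (64, 45). λ = (45 - 64)/(64 - 67) ≡ 64/80 mod 83. 80⁻¹ ≡ 55 (mod 83) since 80·55 = 4400 ≡ 1, so λ ≡ 34.
  x = λ² - 67 - 64 = 1156 - 131 ≡ 29; y = λ·(67 - 29) - 64 ≡ 66. → (29, 66)
4G: (29, 66) + (64, 45). λ = (45 - 66)/(64 - 29) ≡ 62/35 mod 83. 35⁻¹ ≡ 19 (mod 83), so λ ≡ 16.
  x = λ² - 29 - 64 = 256 - 93 ≡ 80; y = λ·(29 - 80) - 66 ≡ 31. → (80, 31)
5G: (80, 31) + (64, 45). λ = (45 - 31)/(64 - 80) ≡ 14/67 mod 83. 67⁻¹ ≡ 57 (mod 83) since 67·57 = 3819 ≡ 1, so λ ≡ 51.
  x = λ² - 80 - 64 = 2601 - 144 ≡ 50; y = λ·(80 - 50) - 31 ≡ 5. → (50, 5)

(50, 5)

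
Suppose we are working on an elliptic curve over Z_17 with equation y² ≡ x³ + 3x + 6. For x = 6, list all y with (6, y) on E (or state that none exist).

6, 11

x³ + 3x + 6 = 240 ≡ 2 (mod 17).
Square roots of 2 mod 17: 6 and 11 (since 6² = 36 ≡ 2).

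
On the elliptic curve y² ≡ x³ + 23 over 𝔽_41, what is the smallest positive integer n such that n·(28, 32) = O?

2P: tangent at (28, 32): λ = (3·28² + 0)/(2·32) ≡ 15/23. 23⁻¹ ≡ 25 (mod 41), so λ ≡ 15·25 ≡ 6.
  x = λ² - 28 - 28 = 36 - 56 ≡ 21; y = λ·(28 - 21) - 32 ≡ 10. → (21, 10)
3P: (21, 10) + (28, 32). λ = (32 - 10)/(28 - 21) ≡ 22/7 mod 41. 7⁻¹ ≡ 6 (mod 41), so λ ≡ 9.
  x = λ² - 21 - 28 = 81 - 49 ≡ 32; y = λ·(21 - 32) - 10 ≡ 14. → (32, 14)
4P: (32, 14) + (28, 32). λ = (32 - 14)/(28 - 32) ≡ 18/37 mod 41. 37⁻¹ ≡ 10 (mod 41) since 37·10 = 370 ≡ 1, so λ ≡ 16.
  x = λ² - 32 - 28 = 256 - 60 ≡ 32; y = λ·(32 - 32) - 14 ≡ 27. → (32, 27)
5P: (32, 27) + (28, 32). λ = (32 - 27)/(28 - 32) ≡ 5/37 mod 41. 37⁻¹ ≡ 10 (mod 41) since 37·10 = 370 ≡ 1, so λ ≡ 9.
  x = λ² - 32 - 28 = 81 - 60 ≡ 21; y = λ·(32 - 21) - 27 ≡ 31. → (21, 31)
6P: (21, 31) + (28, 32). λ = (32 - 31)/(28 - 21) ≡ 1/7 mod 41. 7⁻¹ ≡ 6 (mod 41) since 7·6 = 42 ≡ 1, so λ ≡ 6.
  x = λ² - 21 - 28 = 36 - 49 ≡ 28; y = λ·(21 - 28) - 31 ≡ 9. → (28, 9)
7P: (28, 9) + (28, 32): same x and y₁ ≡ -y₂, so the sum is O.
7P = O, so the order is 7.

7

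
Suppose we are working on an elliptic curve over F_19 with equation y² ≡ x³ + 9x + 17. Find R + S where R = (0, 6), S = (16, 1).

(0, 6) + (16, 1). λ = (1 - 6)/(16 - 0) ≡ 14/16 mod 19. 16⁻¹ ≡ 6 (mod 19), so λ ≡ 8.
  x = λ² - 0 - 16 = 64 - 16 ≡ 10; y = λ·(0 - 10) - 6 ≡ 9. → (10, 9)

(10, 9)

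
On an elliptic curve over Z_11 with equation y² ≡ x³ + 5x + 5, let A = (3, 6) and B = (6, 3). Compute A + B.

(3, 5)

(3, 6) + (6, 3). λ = (3 - 6)/(6 - 3) ≡ 8/3 mod 11. 3⁻¹ ≡ 4 (mod 11), so λ ≡ 10.
  x = λ² - 3 - 6 = 100 - 9 ≡ 3; y = λ·(3 - 3) - 6 ≡ 5. → (3, 5)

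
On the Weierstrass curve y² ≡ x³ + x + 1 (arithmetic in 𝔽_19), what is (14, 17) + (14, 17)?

tangent at (14, 17): λ = (3·14² + 1)/(2·17) ≡ 0/15. 15⁻¹ ≡ 14 (mod 19), so λ ≡ 0·14 ≡ 0.
  x = λ² - 14 - 14 = 0 - 28 ≡ 10; y = λ·(14 - 10) - 17 ≡ 2. → (10, 2)

(10, 2)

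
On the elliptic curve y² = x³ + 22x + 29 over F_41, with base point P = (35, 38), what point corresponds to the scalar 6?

O

Double-and-add on 6 = (110)₂. Start with P = (35, 38) for the leading 1-bit.
double: tangent at (35, 38): λ = (3·35² + 22)/(2·38) ≡ 7/35. 35⁻¹ ≡ 34 (mod 41) since 35·34 = 1190 ≡ 1, so λ ≡ 7·34 ≡ 33.
  x = λ² - 35 - 35 = 1089 - 70 ≡ 35; y = λ·(35 - 35) - 38 ≡ 3. → (35, 3)
add P: (35, 3) + (35, 38): same x and y₁ ≡ -y₂, so the sum is O.
double: O + O = O (identity).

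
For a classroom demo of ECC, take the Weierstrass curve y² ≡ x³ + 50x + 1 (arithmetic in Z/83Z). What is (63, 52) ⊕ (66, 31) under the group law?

(63, 52) + (66, 31). λ = (31 - 52)/(66 - 63) ≡ 62/3 mod 83. 3⁻¹ ≡ 28 (mod 83) since 3·28 = 84 ≡ 1, so λ ≡ 76.
  x = λ² - 63 - 66 = 5776 - 129 ≡ 3; y = λ·(63 - 3) - 52 ≡ 26. → (3, 26)

(3, 26)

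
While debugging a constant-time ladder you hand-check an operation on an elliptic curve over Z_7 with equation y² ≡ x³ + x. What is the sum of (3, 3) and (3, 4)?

O

The two points share x = 3 and their y-coordinates satisfy 3 + 4 ≡ 0 (mod 7), so they are inverses. Their sum is the point at infinity.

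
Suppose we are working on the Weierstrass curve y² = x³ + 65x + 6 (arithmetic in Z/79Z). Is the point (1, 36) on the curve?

y² = 36² ≡ 32; x³ + 65x + 6 = 72 ≡ 72 (mod 79). 32 ≠ 72.

no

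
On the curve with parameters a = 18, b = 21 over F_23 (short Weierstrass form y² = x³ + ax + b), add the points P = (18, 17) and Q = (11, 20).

(20, 20)

(18, 17) + (11, 20). λ = (20 - 17)/(11 - 18) ≡ 3/16 mod 23. 16⁻¹ ≡ 13 (mod 23), so λ ≡ 16.
  x = λ² - 18 - 11 = 256 - 29 ≡ 20; y = λ·(18 - 20) - 17 ≡ 20. → (20, 20)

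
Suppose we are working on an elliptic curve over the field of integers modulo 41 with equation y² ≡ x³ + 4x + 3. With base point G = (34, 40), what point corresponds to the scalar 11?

(27, 27)

Double-and-add on 11 = (1011)₂. Start with G = (34, 40) for the leading 1-bit.
double: tangent at (34, 40): λ = (3·34² + 4)/(2·40) ≡ 28/39. 39⁻¹ ≡ 20 (mod 41), so λ ≡ 28·20 ≡ 27.
  x = λ² - 34 - 34 = 729 - 68 ≡ 5; y = λ·(34 - 5) - 40 ≡ 5. → (5, 5)
double: tangent at (5, 5): λ = (3·5² + 4)/(2·5) ≡ 38/10. 10⁻¹ ≡ 37 (mod 41) since 10·37 = 370 ≡ 1, so λ ≡ 38·37 ≡ 12.
  x = λ² - 5 - 5 = 144 - 10 ≡ 11; y = λ·(5 - 11) - 5 ≡ 5. → (11, 5)
add G: (11, 5) + (34, 40). λ = (40 - 5)/(34 - 11) ≡ 35/23 mod 41. 23⁻¹ ≡ 25 (mod 41) since 23·25 = 575 ≡ 1, so λ ≡ 14.
  x = λ² - 11 - 34 = 196 - 45 ≡ 28; y = λ·(11 - 28) - 5 ≡ 3. → (28, 3)
double: tangent at (28, 3): λ = (3·28² + 4)/(2·3) ≡ 19/6. 6⁻¹ ≡ 7 (mod 41) since 6·7 = 42 ≡ 1, so λ ≡ 19·7 ≡ 10.
  x = λ² - 28 - 28 = 100 - 56 ≡ 3; y = λ·(28 - 3) - 3 ≡ 1. → (3, 1)
add G: (3, 1) + (34, 40). λ = (40 - 1)/(34 - 3) ≡ 39/31 mod 41. 31⁻¹ ≡ 4 (mod 41), so λ ≡ 33.
  x = λ² - 3 - 34 = 1089 - 37 ≡ 27; y = λ·(3 - 27) - 1 ≡ 27. → (27, 27)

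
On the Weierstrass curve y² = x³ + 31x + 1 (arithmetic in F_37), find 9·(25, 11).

(2, 21)

Write G = (25, 11).
Double-and-add on 9 = (1001)₂. Start with G = (25, 11) for the leading 1-bit.
double: tangent at (25, 11): λ = (3·25² + 31)/(2·11) ≡ 19/22. 22⁻¹ ≡ 32 (mod 37) since 22·32 = 704 ≡ 1, so λ ≡ 19·32 ≡ 16.
  x = λ² - 25 - 25 = 256 - 50 ≡ 21; y = λ·(25 - 21) - 11 ≡ 16. → (21, 16)
double: tangent at (21, 16): λ = (3·21² + 31)/(2·16) ≡ 22/32. 32⁻¹ ≡ 22 (mod 37) since 32·22 = 704 ≡ 1, so λ ≡ 22·22 ≡ 3.
  x = λ² - 21 - 21 = 9 - 42 ≡ 4; y = λ·(21 - 4) - 16 ≡ 35. → (4, 35)
double: tangent at (4, 35): λ = (3·4² + 31)/(2·35) ≡ 5/33. 33⁻¹ ≡ 9 (mod 37) since 33·9 = 297 ≡ 1, so λ ≡ 5·9 ≡ 8.
  x = λ² - 4 - 4 = 64 - 8 ≡ 19; y = λ·(4 - 19) - 35 ≡ 30. → (19, 30)
add G: (19, 30) + (25, 11). λ = (11 - 30)/(25 - 19) ≡ 18/6 mod 37. 6⁻¹ ≡ 31 (mod 37), so λ ≡ 3.
  x = λ² - 19 - 25 = 9 - 44 ≡ 2; y = λ·(19 - 2) - 30 ≡ 21. → (2, 21)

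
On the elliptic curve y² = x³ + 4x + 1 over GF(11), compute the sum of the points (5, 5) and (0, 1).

(5, 5) + (0, 1). λ = (1 - 5)/(0 - 5) ≡ 7/6 mod 11. 6⁻¹ ≡ 2 (mod 11), so λ ≡ 3.
  x = λ² - 5 - 0 = 9 - 5 ≡ 4; y = λ·(5 - 4) - 5 ≡ 9. → (4, 9)

(4, 9)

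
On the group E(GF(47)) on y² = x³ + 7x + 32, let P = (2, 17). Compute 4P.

(41, 44)

Repeated addition: build up to 4P.
2P: tangent at (2, 17): λ = (3·2² + 7)/(2·17) ≡ 19/34. 34⁻¹ ≡ 18 (mod 47), so λ ≡ 19·18 ≡ 13.
  x = λ² - 2 - 2 = 169 - 4 ≡ 24; y = λ·(2 - 24) - 17 ≡ 26. → (24, 26)
3P: (24, 26) + (2, 17). λ = (17 - 26)/(2 - 24) ≡ 38/25 mod 47. 25⁻¹ ≡ 32 (mod 47), so λ ≡ 41.
  x = λ² - 24 - 2 = 1681 - 26 ≡ 10; y = λ·(24 - 10) - 26 ≡ 31. → (10, 31)
4P: (10, 31) + (2, 17). λ = (17 - 31)/(2 - 10) ≡ 33/39 mod 47. 39⁻¹ ≡ 41 (mod 47), so λ ≡ 37.
  x = λ² - 10 - 2 = 1369 - 12 ≡ 41; y = λ·(10 - 41) - 31 ≡ 44. → (41, 44)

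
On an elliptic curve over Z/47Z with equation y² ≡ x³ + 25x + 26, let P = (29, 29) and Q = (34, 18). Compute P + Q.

(2, 15)

(29, 29) + (34, 18). λ = (18 - 29)/(34 - 29) ≡ 36/5 mod 47. 5⁻¹ ≡ 19 (mod 47), so λ ≡ 26.
  x = λ² - 29 - 34 = 676 - 63 ≡ 2; y = λ·(29 - 2) - 29 ≡ 15. → (2, 15)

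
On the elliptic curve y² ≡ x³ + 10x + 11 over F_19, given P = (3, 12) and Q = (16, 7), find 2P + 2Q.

(3, 12)

First 2P:
Repeated addition: build up to 2P.
2P: tangent at (3, 12): λ = (3·3² + 10)/(2·12) ≡ 18/5. 5⁻¹ ≡ 4 (mod 19) since 5·4 = 20 ≡ 1, so λ ≡ 18·4 ≡ 15.
  x = λ² - 3 - 3 = 225 - 6 ≡ 10; y = λ·(3 - 10) - 12 ≡ 16. → (10, 16)
2P = (10, 16).
Next 2Q:
Repeated addition: build up to 2Q.
2Q: tangent at (16, 7): λ = (3·16² + 10)/(2·7) ≡ 18/14. 14⁻¹ ≡ 15 (mod 19), so λ ≡ 18·15 ≡ 4.
  x = λ² - 16 - 16 = 16 - 32 ≡ 3; y = λ·(16 - 3) - 7 ≡ 7. → (3, 7)
2Q = (3, 7).
Finally 2P + 2Q:
(10, 16) + (3, 7). λ = (7 - 16)/(3 - 10) ≡ 10/12 mod 19. 12⁻¹ ≡ 8 (mod 19), so λ ≡ 4.
  x = λ² - 10 - 3 = 16 - 13 ≡ 3; y = λ·(10 - 3) - 16 ≡ 12. → (3, 12)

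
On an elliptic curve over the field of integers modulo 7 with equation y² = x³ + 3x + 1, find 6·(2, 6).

(4, 0)

Write P = (2, 6).
Repeated addition: build up to 6P.
2P: tangent at (2, 6): λ = (3·2² + 3)/(2·6) ≡ 1/5. 5⁻¹ ≡ 3 (mod 7), so λ ≡ 1·3 ≡ 3.
  x = λ² - 2 - 2 = 9 - 4 ≡ 5; y = λ·(2 - 5) - 6 ≡ 6. → (5, 6)
3P: (5, 6) + (2, 6). λ = (6 - 6)/(2 - 5) ≡ 0/4 mod 7. 4⁻¹ ≡ 2 (mod 7), so λ ≡ 0.
  x = λ² - 5 - 2 = 0 - 7 ≡ 0; y = λ·(5 - 0) - 6 ≡ 1. → (0, 1)
4P: (0, 1) + (2, 6). λ = (6 - 1)/(2 - 0) ≡ 5/2 mod 7. 2⁻¹ ≡ 4 (mod 7), so λ ≡ 6.
  x = λ² - 0 - 2 = 36 - 2 ≡ 6; y = λ·(0 - 6) - 1 ≡ 5. → (6, 5)
5P: (6, 5) + (2, 6). λ = (6 - 5)/(2 - 6) ≡ 1/3 mod 7. 3⁻¹ ≡ 5 (mod 7) since 3·5 = 15 ≡ 1, so λ ≡ 5.
  x = λ² - 6 - 2 = 25 - 8 ≡ 3; y = λ·(6 - 3) - 5 ≡ 3. → (3, 3)
6P: (3, 3) + (2, 6). λ = (6 - 3)/(2 - 3) ≡ 3/6 mod 7. 6⁻¹ ≡ 6 (mod 7) since 6·6 = 36 ≡ 1, so λ ≡ 4.
  x = λ² - 3 - 2 = 16 - 5 ≡ 4; y = λ·(3 - 4) - 3 ≡ 0. → (4, 0)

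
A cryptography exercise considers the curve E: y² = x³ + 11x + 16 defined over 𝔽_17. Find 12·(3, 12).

Write G = (3, 12).
Repeated addition: build up to 12G.
2G: tangent at (3, 12): λ = (3·3² + 11)/(2·12) ≡ 4/7. 7⁻¹ ≡ 5 (mod 17), so λ ≡ 4·5 ≡ 3.
  x = λ² - 3 - 3 = 9 - 6 ≡ 3; y = λ·(3 - 3) - 12 ≡ 5. → (3, 5)
3G: (3, 5) + (3, 12): same x and y₁ ≡ -y₂, so the sum is ∞.
4G: ∞ + (3, 12) = (3, 12) (identity).
5G: tangent at (3, 12): λ = (3·3² + 11)/(2·12) ≡ 4/7. 7⁻¹ ≡ 5 (mod 17), so λ ≡ 4·5 ≡ 3.
  x = λ² - 3 - 3 = 9 - 6 ≡ 3; y = λ·(3 - 3) - 12 ≡ 5. → (3, 5)
6G: (3, 5) + (3, 12): same x and y₁ ≡ -y₂, so the sum is ∞.
7G: ∞ + (3, 12) = (3, 12) (identity).
8G: tangent at (3, 12): λ = (3·3² + 11)/(2·12) ≡ 4/7. 7⁻¹ ≡ 5 (mod 17), so λ ≡ 4·5 ≡ 3.
  x = λ² - 3 - 3 = 9 - 6 ≡ 3; y = λ·(3 - 3) - 12 ≡ 5. → (3, 5)
9G: (3, 5) + (3, 12): same x and y₁ ≡ -y₂, so the sum is ∞.
10G: ∞ + (3, 12) = (3, 12) (identity).
11G: tangent at (3, 12): λ = (3·3² + 11)/(2·12) ≡ 4/7. 7⁻¹ ≡ 5 (mod 17), so λ ≡ 4·5 ≡ 3.
  x = λ² - 3 - 3 = 9 - 6 ≡ 3; y = λ·(3 - 3) - 12 ≡ 5. → (3, 5)
12G: (3, 5) + (3, 12): same x and y₁ ≡ -y₂, so the sum is ∞.

O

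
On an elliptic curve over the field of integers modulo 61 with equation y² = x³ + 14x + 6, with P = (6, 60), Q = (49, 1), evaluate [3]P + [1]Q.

(4, 59)

First 3P:
Repeated addition: build up to 3P.
2P: tangent at (6, 60): λ = (3·6² + 14)/(2·60) ≡ 0/59. 59⁻¹ ≡ 30 (mod 61) since 59·30 = 1770 ≡ 1, so λ ≡ 0·30 ≡ 0.
  x = λ² - 6 - 6 = 0 - 12 ≡ 49; y = λ·(6 - 49) - 60 ≡ 1. → (49, 1)
3P: (49, 1) + (6, 60). λ = (60 - 1)/(6 - 49) ≡ 59/18 mod 61. 18⁻¹ ≡ 17 (mod 61) since 18·17 = 306 ≡ 1, so λ ≡ 27.
  x = λ² - 49 - 6 = 729 - 55 ≡ 3; y = λ·(49 - 3) - 1 ≡ 21. → (3, 21)
3P = (3, 21).
Finally 3P + Q:
(3, 21) + (49, 1). λ = (1 - 21)/(49 - 3) ≡ 41/46 mod 61. 46⁻¹ ≡ 4 (mod 61), so λ ≡ 42.
  x = λ² - 3 - 49 = 1764 - 52 ≡ 4; y = λ·(3 - 4) - 21 ≡ 59. → (4, 59)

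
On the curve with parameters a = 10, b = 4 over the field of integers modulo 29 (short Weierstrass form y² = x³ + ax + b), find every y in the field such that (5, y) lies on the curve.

x³ + 10x + 4 = 179 ≡ 5 (mod 29).
Square roots of 5 mod 29: 11 and 18 (since 11² = 121 ≡ 5).

11, 18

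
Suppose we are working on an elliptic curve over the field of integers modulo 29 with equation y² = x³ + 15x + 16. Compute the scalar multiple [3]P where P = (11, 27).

(13, 1)

Repeated addition: build up to 3P.
2P: tangent at (11, 27): λ = (3·11² + 15)/(2·27) ≡ 1/25. 25⁻¹ ≡ 7 (mod 29) since 25·7 = 175 ≡ 1, so λ ≡ 1·7 ≡ 7.
  x = λ² - 11 - 11 = 49 - 22 ≡ 27; y = λ·(11 - 27) - 27 ≡ 6. → (27, 6)
3P: (27, 6) + (11, 27). λ = (27 - 6)/(11 - 27) ≡ 21/13 mod 29. 13⁻¹ ≡ 9 (mod 29), so λ ≡ 15.
  x = λ² - 27 - 11 = 225 - 38 ≡ 13; y = λ·(27 - 13) - 6 ≡ 1. → (13, 1)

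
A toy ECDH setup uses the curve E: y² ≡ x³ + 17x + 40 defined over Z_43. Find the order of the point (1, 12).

2P: tangent at (1, 12): λ = (3·1² + 17)/(2·12) ≡ 20/24. 24⁻¹ ≡ 9 (mod 43) since 24·9 = 216 ≡ 1, so λ ≡ 20·9 ≡ 8.
  x = λ² - 1 - 1 = 64 - 2 ≡ 19; y = λ·(1 - 19) - 12 ≡ 16. → (19, 16)
3P: (19, 16) + (1, 12). λ = (12 - 16)/(1 - 19) ≡ 39/25 mod 43. 25⁻¹ ≡ 31 (mod 43) since 25·31 = 775 ≡ 1, so λ ≡ 5.
  x = λ² - 19 - 1 = 25 - 20 ≡ 5; y = λ·(19 - 5) - 16 ≡ 11. → (5, 11)
4P: (5, 11) + (1, 12). λ = (12 - 11)/(1 - 5) ≡ 1/39 mod 43. 39⁻¹ ≡ 32 (mod 43) since 39·32 = 1248 ≡ 1, so λ ≡ 32.
  x = λ² - 5 - 1 = 1024 - 6 ≡ 29; y = λ·(5 - 29) - 11 ≡ 38. → (29, 38)
5P: (29, 38) + (1, 12). λ = (12 - 38)/(1 - 29) ≡ 17/15 mod 43. 15⁻¹ ≡ 23 (mod 43), so λ ≡ 4.
  x = λ² - 29 - 1 = 16 - 30 ≡ 29; y = λ·(29 - 29) - 38 ≡ 5. → (29, 5)
6P: (29, 5) + (1, 12). λ = (12 - 5)/(1 - 29) ≡ 7/15 mod 43. 15⁻¹ ≡ 23 (mod 43) since 15·23 = 345 ≡ 1, so λ ≡ 32.
  x = λ² - 29 - 1 = 1024 - 30 ≡ 5; y = λ·(29 - 5) - 5 ≡ 32. → (5, 32)
7P: (5, 32) + (1, 12). λ = (12 - 32)/(1 - 5) ≡ 23/39 mod 43. 39⁻¹ ≡ 32 (mod 43), so λ ≡ 5.
  x = λ² - 5 - 1 = 25 - 6 ≡ 19; y = λ·(5 - 19) - 32 ≡ 27. → (19, 27)
8P: (19, 27) + (1, 12). λ = (12 - 27)/(1 - 19) ≡ 28/25 mod 43. 25⁻¹ ≡ 31 (mod 43) since 25·31 = 775 ≡ 1, so λ ≡ 8.
  x = λ² - 19 - 1 = 64 - 20 ≡ 1; y = λ·(19 - 1) - 27 ≡ 31. → (1, 31)
9P: (1, 31) + (1, 12): same x and y₁ ≡ -y₂, so the sum is O.
9P = O, so the order is 9.

9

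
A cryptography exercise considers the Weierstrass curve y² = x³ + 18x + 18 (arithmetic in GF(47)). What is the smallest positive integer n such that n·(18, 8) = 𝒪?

2P: tangent at (18, 8): λ = (3·18² + 18)/(2·8) ≡ 3/16. 16⁻¹ ≡ 3 (mod 47), so λ ≡ 3·3 ≡ 9.
  x = λ² - 18 - 18 = 81 - 36 ≡ 45; y = λ·(18 - 45) - 8 ≡ 31. → (45, 31)
3P: (45, 31) + (18, 8). λ = (8 - 31)/(18 - 45) ≡ 24/20 mod 47. 20⁻¹ ≡ 40 (mod 47), so λ ≡ 20.
  x = λ² - 45 - 18 = 400 - 63 ≡ 8; y = λ·(45 - 8) - 31 ≡ 4. → (8, 4)
4P: (8, 4) + (18, 8). λ = (8 - 4)/(18 - 8) ≡ 4/10 mod 47. 10⁻¹ ≡ 33 (mod 47) since 10·33 = 330 ≡ 1, so λ ≡ 38.
  x = λ² - 8 - 18 = 1444 - 26 ≡ 8; y = λ·(8 - 8) - 4 ≡ 43. → (8, 43)
5P: (8, 43) + (18, 8). λ = (8 - 43)/(18 - 8) ≡ 12/10 mod 47. 10⁻¹ ≡ 33 (mod 47), so λ ≡ 20.
  x = λ² - 8 - 18 = 400 - 26 ≡ 45; y = λ·(8 - 45) - 43 ≡ 16. → (45, 16)
6P: (45, 16) + (18, 8). λ = (8 - 16)/(18 - 45) ≡ 39/20 mod 47. 20⁻¹ ≡ 40 (mod 47), so λ ≡ 9.
  x = λ² - 45 - 18 = 81 - 63 ≡ 18; y = λ·(45 - 18) - 16 ≡ 39. → (18, 39)
7P: (18, 39) + (18, 8): same x and y₁ ≡ -y₂, so the sum is 𝒪.
7P = 𝒪, so the order is 7.

7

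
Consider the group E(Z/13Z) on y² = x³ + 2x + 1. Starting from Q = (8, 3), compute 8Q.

O

Repeated addition: build up to 8Q.
2Q: tangent at (8, 3): λ = (3·8² + 2)/(2·3) ≡ 12/6. 6⁻¹ ≡ 11 (mod 13), so λ ≡ 12·11 ≡ 2.
  x = λ² - 8 - 8 = 4 - 16 ≡ 1; y = λ·(8 - 1) - 3 ≡ 11. → (1, 11)
3Q: (1, 11) + (8, 3). λ = (3 - 11)/(8 - 1) ≡ 5/7 mod 13. 7⁻¹ ≡ 2 (mod 13) since 7·2 = 14 ≡ 1, so λ ≡ 10.
  x = λ² - 1 - 8 = 100 - 9 ≡ 0; y = λ·(1 - 0) - 11 ≡ 12. → (0, 12)
4Q: (0, 12) + (8, 3). λ = (3 - 12)/(8 - 0) ≡ 4/8 mod 13. 8⁻¹ ≡ 5 (mod 13) since 8·5 = 40 ≡ 1, so λ ≡ 7.
  x = λ² - 0 - 8 = 49 - 8 ≡ 2; y = λ·(0 - 2) - 12 ≡ 0. → (2, 0)
5Q: (2, 0) + (8, 3). λ = (3 - 0)/(8 - 2) ≡ 3/6 mod 13. 6⁻¹ ≡ 11 (mod 13) since 6·11 = 66 ≡ 1, so λ ≡ 7.
  x = λ² - 2 - 8 = 49 - 10 ≡ 0; y = λ·(2 - 0) - 0 ≡ 1. → (0, 1)
6Q: (0, 1) + (8, 3). λ = (3 - 1)/(8 - 0) ≡ 2/8 mod 13. 8⁻¹ ≡ 5 (mod 13), so λ ≡ 10.
  x = λ² - 0 - 8 = 100 - 8 ≡ 1; y = λ·(0 - 1) - 1 ≡ 2. → (1, 2)
7Q: (1, 2) + (8, 3). λ = (3 - 2)/(8 - 1) ≡ 1/7 mod 13. 7⁻¹ ≡ 2 (mod 13), so λ ≡ 2.
  x = λ² - 1 - 8 = 4 - 9 ≡ 8; y = λ·(1 - 8) - 2 ≡ 10. → (8, 10)
8Q: (8, 10) + (8, 3): same x and y₁ ≡ -y₂, so the sum is the point at infinity.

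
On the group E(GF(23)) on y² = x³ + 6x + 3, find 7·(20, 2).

O

Write Q = (20, 2).
Repeated addition: build up to 7Q.
2Q: tangent at (20, 2): λ = (3·20² + 6)/(2·2) ≡ 10/4. 4⁻¹ ≡ 6 (mod 23) since 4·6 = 24 ≡ 1, so λ ≡ 10·6 ≡ 14.
  x = λ² - 20 - 20 = 196 - 40 ≡ 18; y = λ·(20 - 18) - 2 ≡ 3. → (18, 3)
3Q: (18, 3) + (20, 2). λ = (2 - 3)/(20 - 18) ≡ 22/2 mod 23. 2⁻¹ ≡ 12 (mod 23), so λ ≡ 11.
  x = λ² - 18 - 20 = 121 - 38 ≡ 14; y = λ·(18 - 14) - 3 ≡ 18. → (14, 18)
4Q: (14, 18) + (20, 2). λ = (2 - 18)/(20 - 14) ≡ 7/6 mod 23. 6⁻¹ ≡ 4 (mod 23) since 6·4 = 24 ≡ 1, so λ ≡ 5.
  x = λ² - 14 - 20 = 25 - 34 ≡ 14; y = λ·(14 - 14) - 18 ≡ 5. → (14, 5)
5Q: (14, 5) + (20, 2). λ = (2 - 5)/(20 - 14) ≡ 20/6 mod 23. 6⁻¹ ≡ 4 (mod 23), so λ ≡ 11.
  x = λ² - 14 - 20 = 121 - 34 ≡ 18; y = λ·(14 - 18) - 5 ≡ 20. → (18, 20)
6Q: (18, 20) + (20, 2). λ = (2 - 20)/(20 - 18) ≡ 5/2 mod 23. 2⁻¹ ≡ 12 (mod 23) since 2·12 = 24 ≡ 1, so λ ≡ 14.
  x = λ² - 18 - 20 = 196 - 38 ≡ 20; y = λ·(18 - 20) - 20 ≡ 21. → (20, 21)
7Q: (20, 21) + (20, 2): same x and y₁ ≡ -y₂, so the sum is the point at infinity.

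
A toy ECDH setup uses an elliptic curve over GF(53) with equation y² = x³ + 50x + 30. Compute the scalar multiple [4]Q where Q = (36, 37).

Repeated addition: build up to 4Q.
2Q: tangent at (36, 37): λ = (3·36² + 50)/(2·37) ≡ 16/21. 21⁻¹ ≡ 48 (mod 53) since 21·48 = 1008 ≡ 1, so λ ≡ 16·48 ≡ 26.
  x = λ² - 36 - 36 = 676 - 72 ≡ 21; y = λ·(36 - 21) - 37 ≡ 35. → (21, 35)
3Q: (21, 35) + (36, 37). λ = (37 - 35)/(36 - 21) ≡ 2/15 mod 53. 15⁻¹ ≡ 46 (mod 53) since 15·46 = 690 ≡ 1, so λ ≡ 39.
  x = λ² - 21 - 36 = 1521 - 57 ≡ 33; y = λ·(21 - 33) - 35 ≡ 27. → (33, 27)
4Q: (33, 27) + (36, 37). λ = (37 - 27)/(36 - 33) ≡ 10/3 mod 53. 3⁻¹ ≡ 18 (mod 53), so λ ≡ 21.
  x = λ² - 33 - 36 = 441 - 69 ≡ 1; y = λ·(33 - 1) - 27 ≡ 9. → (1, 9)

(1, 9)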